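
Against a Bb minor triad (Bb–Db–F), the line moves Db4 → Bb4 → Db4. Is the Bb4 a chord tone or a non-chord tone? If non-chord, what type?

Bb minor triad contains Bb, Db, F; Bb is the root, so it is a chord tone.

Chord tone (the root of Bb minor triad).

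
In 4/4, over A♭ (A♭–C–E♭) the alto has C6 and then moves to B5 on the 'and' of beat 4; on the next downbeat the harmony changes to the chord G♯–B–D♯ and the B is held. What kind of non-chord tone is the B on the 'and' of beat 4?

The harmony at that moment is A♭ major triad (A♭, C, E♭); B5 is not a chord tone.
It is approached by step down from C6 and then sustained as the same pitch into the next harmony.
Arriving early and becoming a chord tone when the harmony changes — an anticipation.

Anticipation.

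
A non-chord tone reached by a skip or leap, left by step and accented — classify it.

Appoggiatura.

Approach: by leap. Departure: by step. Metric position: strong.
Leap in, step out, in a metrically strong position — an appoggiatura. (It is the mirror image of the escape tone, which steps in and leaps out from a weak position.)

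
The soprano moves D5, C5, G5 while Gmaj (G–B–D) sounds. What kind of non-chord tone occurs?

The harmony at that moment is G major triad (G, B, D); C5 is not a chord tone.
It is approached by step down from D5 and left by leap up to G5.
Step in, leap out — an escape tone.

C5 is an escape tone.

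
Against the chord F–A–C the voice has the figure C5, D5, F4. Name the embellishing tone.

The harmony at that moment is F major triad (F, A, C); D5 is not a chord tone.
It is approached by step up from C5 and left by leap down to F4.
Step in, leap out — an escape tone.

D5 is an escape tone.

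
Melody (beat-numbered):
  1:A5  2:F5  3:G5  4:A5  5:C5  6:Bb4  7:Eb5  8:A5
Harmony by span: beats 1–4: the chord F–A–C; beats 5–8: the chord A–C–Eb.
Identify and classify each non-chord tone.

G5 (beat 3) — passing tone; Bb4 (beat 6) — escape tone.

The harmony at that moment is F major triad (F, A, C); G5 is not a chord tone.
It is approached by step up from F5 and left by step up to A5.
Step in, step out in the same direction — a passing tone.
The harmony at that moment is A diminished triad (A, C, Eb); Bb4 is not a chord tone.
It is approached by step down from C5 and left by leap up to Eb5.
Step in, leap out — an escape tone.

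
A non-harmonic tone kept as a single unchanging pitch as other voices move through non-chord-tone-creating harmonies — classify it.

Approach: none. Departure: none — a single pitch is sustained while the chords change around it, passing through harmonies that do not contain it.
No melodic motion at all; the dissonance is created entirely by the moving harmonies against the stationary note — a pedal tone (pedal point).

Pedal tone.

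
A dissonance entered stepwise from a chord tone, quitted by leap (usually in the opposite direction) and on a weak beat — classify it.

Approach: by step. Departure: by leap. Metric position: weak.
Step in, leap out, from a weak position — an escape tone (échappée). (It is the mirror image of the appoggiatura, which leaps in and steps out on a strong beat.)

Escape tone.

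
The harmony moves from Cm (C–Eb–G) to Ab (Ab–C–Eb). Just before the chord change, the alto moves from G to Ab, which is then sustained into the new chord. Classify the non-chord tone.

Ab is an anticipation.

The harmony at that moment is C minor triad (C, Eb, G); Ab is not a chord tone.
It is approached by step up from G and then sustained as the same pitch into the next harmony.
Arriving early and becoming a chord tone when the harmony changes — an anticipation.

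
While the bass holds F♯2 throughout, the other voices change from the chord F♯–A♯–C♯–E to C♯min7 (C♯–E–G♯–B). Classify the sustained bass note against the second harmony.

Pedal tone (pedal point).

The harmony at that moment is C♯ minor seventh chord (C♯, E, G♯, B); F♯2 is not a chord tone.
It is held over (the same pitch as the preceding F♯2) and then sustained as the same pitch into the next harmony.
Sustained through a change of harmony — a pedal tone.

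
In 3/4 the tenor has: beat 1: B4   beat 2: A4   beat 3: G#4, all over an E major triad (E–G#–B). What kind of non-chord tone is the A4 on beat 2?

The harmony at that moment is E major triad (E, G#, B); A4 is not a chord tone.
It is approached by step down from B4 and left by step down to G#4.
Step in, step out in the same direction — a passing tone.

Passing tone.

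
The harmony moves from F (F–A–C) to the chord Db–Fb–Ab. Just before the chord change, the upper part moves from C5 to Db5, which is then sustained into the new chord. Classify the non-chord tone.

The harmony at that moment is F major triad (F, A, C); Db5 is not a chord tone.
It is approached by step up from C5 and then sustained as the same pitch into the next harmony.
Arriving early and becoming a chord tone when the harmony changes — an anticipation.

Db5 is an anticipation.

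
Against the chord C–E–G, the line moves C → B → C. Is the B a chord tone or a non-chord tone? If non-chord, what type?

The harmony at that moment is C major triad (C, E, G); B is not a chord tone.
It is approached by step down from C and left by step up to C.
Step away and step back to the same note — a neighbor tone (lower neighbor).

Non-chord tone — a neighbor tone.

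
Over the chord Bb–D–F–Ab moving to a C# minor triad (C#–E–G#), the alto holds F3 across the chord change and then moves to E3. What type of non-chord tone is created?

F3 is a suspension.

The harmony at that moment is C# minor triad (C#, E, G#); F3 is not a chord tone.
It is held over (the same pitch as the preceding F3) and left by step down to E3.
Held over from the previous chord and resolving down by step — a suspension.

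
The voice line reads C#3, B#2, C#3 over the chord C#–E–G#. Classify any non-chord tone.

The harmony at that moment is C# minor triad (C#, E, G#); B#2 is not a chord tone.
It is approached by step down from C#3 and left by step up to C#3.
Step away and step back to the same note — a neighbor tone (lower neighbor).

B#2 is a neighbor tone.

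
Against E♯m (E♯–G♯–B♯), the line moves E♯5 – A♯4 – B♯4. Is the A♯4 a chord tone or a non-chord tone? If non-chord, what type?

The harmony at that moment is E♯ minor triad (E♯, G♯, B♯); A♯4 is not a chord tone.
It is approached by leap down from E♯5 and left by step up to B♯4.
Leap in, step out — an appoggiatura.

Non-chord tone — an appoggiatura.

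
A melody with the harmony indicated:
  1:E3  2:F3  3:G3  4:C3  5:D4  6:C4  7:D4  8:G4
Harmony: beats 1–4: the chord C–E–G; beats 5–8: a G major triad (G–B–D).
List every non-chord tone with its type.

F3 (beat 2) — passing tone; C4 (beat 6) — neighbor tone.

The harmony at that moment is C major triad (C, E, G); F3 is not a chord tone.
It is approached by step up from E3 and left by step up to G3.
Step in, step out in the same direction — a passing tone.
The harmony at that moment is G major triad (G, B, D); C4 is not a chord tone.
It is approached by step down from D4 and left by step up to D4.
Step away and step back to the same note — a neighbor tone (lower neighbor).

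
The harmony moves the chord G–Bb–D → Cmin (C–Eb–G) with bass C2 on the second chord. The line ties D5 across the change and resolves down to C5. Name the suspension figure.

At the second chord the bass is C2. The suspended D5 lies a ninth above the bass; after resolving down by step to C5, the interval above the bass becomes an octave.
Suspension figures are named by those two intervals: 9–8.

9–8 suspension.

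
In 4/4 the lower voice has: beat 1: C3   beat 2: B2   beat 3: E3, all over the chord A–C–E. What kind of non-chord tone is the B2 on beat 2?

Escape tone.

The harmony at that moment is A minor triad (A, C, E); B2 is not a chord tone.
It is approached by step down from C3 and left by leap up to E3.
Step in, leap out, on a weak beat — an escape tone.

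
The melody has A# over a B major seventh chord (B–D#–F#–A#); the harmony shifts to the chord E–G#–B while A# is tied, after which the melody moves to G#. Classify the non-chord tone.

A# is a suspension.

The harmony at that moment is E major triad (E, G#, B); A# is not a chord tone.
It is held over (the same pitch as the preceding A#) and left by step down to G#.
Held over from the previous chord and resolving down by step — a suspension.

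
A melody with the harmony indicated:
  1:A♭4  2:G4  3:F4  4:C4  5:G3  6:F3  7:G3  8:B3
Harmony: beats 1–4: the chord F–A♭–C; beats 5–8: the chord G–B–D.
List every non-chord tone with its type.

The harmony at that moment is F minor triad (F, A♭, C); G4 is not a chord tone.
It is approached by step down from A♭4 and left by step down to F4.
Step in, step out in the same direction — a passing tone.
The harmony at that moment is G major triad (G, B, D); F3 is not a chord tone.
It is approached by step down from G3 and left by step up to G3.
Step away and step back to the same note — a neighbor tone (lower neighbor).

G4 (beat 2) — passing tone; F3 (beat 6) — neighbor tone.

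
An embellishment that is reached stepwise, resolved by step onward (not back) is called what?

Passing tone.

Approach: by step. Departure: by step, continuing in the same direction.
Stepwise on both sides with no change of direction means the note fills in the space between two different chord tones — a passing tone. (Had it turned back to its starting note it would be a neighbor tone instead.)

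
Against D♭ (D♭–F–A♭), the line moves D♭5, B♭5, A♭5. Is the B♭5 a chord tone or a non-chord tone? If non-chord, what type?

The harmony at that moment is D♭ major triad (D♭, F, A♭); B♭5 is not a chord tone.
It is approached by leap up from D♭5 and left by step down to A♭5.
Leap in, step out — an appoggiatura.

Non-chord tone — an appoggiatura.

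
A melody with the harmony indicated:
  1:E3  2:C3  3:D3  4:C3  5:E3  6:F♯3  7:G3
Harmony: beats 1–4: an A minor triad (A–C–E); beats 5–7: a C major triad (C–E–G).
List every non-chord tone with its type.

D3 (beat 3) — neighbor tone; F♯3 (beat 6) — passing tone.

The harmony at that moment is A minor triad (A, C, E); D3 is not a chord tone.
It is approached by step up from C3 and left by step down to C3.
Step away and step back to the same note — a neighbor tone (upper neighbor).
The harmony at that moment is C major triad (C, E, G); F♯3 is not a chord tone.
It is approached by step up from E3 and left by step up to G3.
Step in, step out in the same direction — a passing tone.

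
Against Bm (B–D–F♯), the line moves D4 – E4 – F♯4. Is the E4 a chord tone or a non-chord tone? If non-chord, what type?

The harmony at that moment is B minor triad (B, D, F♯); E4 is not a chord tone.
It is approached by step up from D4 and left by step up to F♯4.
Step in, step out in the same direction — a passing tone.

Non-chord tone — a passing tone.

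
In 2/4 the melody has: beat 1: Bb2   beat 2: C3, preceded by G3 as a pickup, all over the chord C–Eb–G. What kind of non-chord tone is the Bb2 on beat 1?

Appoggiatura.

The harmony at that moment is C minor triad (C, Eb, G); Bb2 is not a chord tone.
It is approached by leap down from G3 and left by step up to C3.
Leap in, step out, metrically accented — an appoggiatura.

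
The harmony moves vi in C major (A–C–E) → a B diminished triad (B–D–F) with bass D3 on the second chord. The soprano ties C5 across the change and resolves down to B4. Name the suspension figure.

At the second chord the bass is D3. The suspended C5 lies a seventh above the bass; after resolving down by step to B4, the interval above the bass becomes a sixth.
Suspension figures are named by those two intervals: 7–6.

7–6 suspension.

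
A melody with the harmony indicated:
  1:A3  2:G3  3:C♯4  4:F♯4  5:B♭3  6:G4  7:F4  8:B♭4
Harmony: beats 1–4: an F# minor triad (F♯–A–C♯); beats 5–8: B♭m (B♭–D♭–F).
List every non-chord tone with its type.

G3 (beat 2) — escape tone; G4 (beat 6) — appoggiatura.

The harmony at that moment is F♯ minor triad (F♯, A, C♯); G3 is not a chord tone.
It is approached by step down from A3 and left by leap up to C♯4.
Step in, leap out — an escape tone.
The harmony at that moment is B♭ minor triad (B♭, D♭, F); G4 is not a chord tone.
It is approached by leap up from B♭3 and left by step down to F4.
Leap in, step out — an appoggiatura.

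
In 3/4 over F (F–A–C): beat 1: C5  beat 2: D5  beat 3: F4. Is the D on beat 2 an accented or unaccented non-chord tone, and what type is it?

The harmony at that moment is F major triad (F, A, C); D5 is not a chord tone.
It is approached by step up from C5 and left by leap down to F4.
Step in, leap out — an escape tone.
It falls on a weak beat, so it is unaccented.

Unaccented escape tone.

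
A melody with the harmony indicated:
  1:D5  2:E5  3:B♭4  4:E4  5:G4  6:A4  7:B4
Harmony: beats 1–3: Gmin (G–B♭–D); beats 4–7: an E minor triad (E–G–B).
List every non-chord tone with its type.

The harmony at that moment is G minor triad (G, B♭, D); E5 is not a chord tone.
It is approached by step up from D5 and left by leap down to B♭4.
Step in, leap out — an escape tone.
The harmony at that moment is E minor triad (E, G, B); A4 is not a chord tone.
It is approached by step up from G4 and left by step up to B4.
Step in, step out in the same direction — a passing tone.

E5 (beat 2) — escape tone; A4 (beat 6) — passing tone.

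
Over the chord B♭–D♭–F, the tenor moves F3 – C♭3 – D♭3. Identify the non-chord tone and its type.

The harmony at that moment is B♭ minor triad (B♭, D♭, F); C♭3 is not a chord tone.
It is approached by leap down from F3 and left by step up to D♭3.
Leap in, step out — an appoggiatura.

C♭3 is an appoggiatura.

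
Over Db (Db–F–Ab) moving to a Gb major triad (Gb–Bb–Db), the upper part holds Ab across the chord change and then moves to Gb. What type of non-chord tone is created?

Ab is a suspension.

The harmony at that moment is Gb major triad (Gb, Bb, Db); Ab is not a chord tone.
It is held over (the same pitch as the preceding Ab) and left by step down to Gb.
Held over from the previous chord and resolving down by step — a suspension.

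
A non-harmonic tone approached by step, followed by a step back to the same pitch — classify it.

Approach: by step. Departure: by step in the opposite direction, back to the starting pitch.
Stepwise on both sides but reversing to return to the same chord tone — a neighbor tone. (Had it continued onward in the same direction it would be a passing tone instead.)

Neighbor tone.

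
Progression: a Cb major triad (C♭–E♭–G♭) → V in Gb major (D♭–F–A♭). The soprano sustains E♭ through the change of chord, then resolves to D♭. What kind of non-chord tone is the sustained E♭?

E♭ is a suspension.

The harmony at that moment is D♭ major triad (D♭, F, A♭); E♭ is not a chord tone.
It is held over (the same pitch as the preceding E♭) and left by step down to D♭.
Held over from the previous chord and resolving down by step — a suspension.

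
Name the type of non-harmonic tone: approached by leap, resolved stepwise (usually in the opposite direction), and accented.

Appoggiatura.

Approach: by leap. Departure: by step. Metric position: strong.
Leap in, step out, in a metrically strong position — an appoggiatura. (It is the mirror image of the escape tone, which steps in and leaps out from a weak position.)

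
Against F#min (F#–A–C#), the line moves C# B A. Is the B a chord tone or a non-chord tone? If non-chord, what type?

The harmony at that moment is F# minor triad (F#, A, C#); B is not a chord tone.
It is approached by step down from C# and left by step down to A.
Step in, step out in the same direction — a passing tone.

Non-chord tone — a passing tone.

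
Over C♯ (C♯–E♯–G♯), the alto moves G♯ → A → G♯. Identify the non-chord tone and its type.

The harmony at that moment is C♯ major triad (C♯, E♯, G♯); A is not a chord tone.
It is approached by step up from G♯ and left by step down to G♯.
Step away and step back to the same note — a neighbor tone (upper neighbor).

A is a neighbor tone.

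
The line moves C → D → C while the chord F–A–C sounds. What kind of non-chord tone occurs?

D is a neighbor tone.

The harmony at that moment is F major triad (F, A, C); D is not a chord tone.
It is approached by step up from C and left by step down to C.
Step away and step back to the same note — a neighbor tone (upper neighbor).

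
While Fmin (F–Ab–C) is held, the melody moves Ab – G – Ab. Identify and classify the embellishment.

The harmony at that moment is F minor triad (F, Ab, C); G is not a chord tone.
It is approached by step down from Ab and left by step up to Ab.
Step away and step back to the same note — a neighbor tone (lower neighbor).

G is a neighbor tone.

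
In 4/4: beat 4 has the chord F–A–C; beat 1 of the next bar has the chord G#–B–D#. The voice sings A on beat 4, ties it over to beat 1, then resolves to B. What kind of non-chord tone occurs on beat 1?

Retardation.

The harmony at that moment is G# minor triad (G#, B, D#); A is not a chord tone.
It is held over (the same pitch as the preceding A) and left by step up to B.
Held over from the previous chord and resolving up by step — a retardation.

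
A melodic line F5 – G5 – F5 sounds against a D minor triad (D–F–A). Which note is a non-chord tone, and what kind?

G5 is a neighbor tone.

The harmony at that moment is D minor triad (D, F, A); G5 is not a chord tone.
It is approached by step up from F5 and left by step down to F5.
Step away and step back to the same note — a neighbor tone (upper neighbor).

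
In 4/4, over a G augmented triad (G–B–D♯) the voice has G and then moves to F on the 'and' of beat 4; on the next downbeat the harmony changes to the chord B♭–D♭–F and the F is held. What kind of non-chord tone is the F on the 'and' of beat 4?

Anticipation.

The harmony at that moment is G augmented triad (G, B, D♯); F is not a chord tone.
It is approached by step down from G and then sustained as the same pitch into the next harmony.
Arriving early and becoming a chord tone when the harmony changes — an anticipation.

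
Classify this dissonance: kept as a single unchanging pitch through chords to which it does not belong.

Approach: none. Departure: none — a single pitch is sustained while the chords change around it, passing through harmonies that do not contain it.
No melodic motion at all; the dissonance is created entirely by the moving harmonies against the stationary note — a pedal tone (pedal point).

Pedal tone.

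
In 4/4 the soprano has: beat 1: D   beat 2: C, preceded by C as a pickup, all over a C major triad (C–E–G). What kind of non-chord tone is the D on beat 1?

The harmony at that moment is C major triad (C, E, G); D is not a chord tone.
It is approached by step up from C and left by step down to C.
Step away and step back to the same note — a neighbor tone (upper neighbor).

Upper neighbor tone.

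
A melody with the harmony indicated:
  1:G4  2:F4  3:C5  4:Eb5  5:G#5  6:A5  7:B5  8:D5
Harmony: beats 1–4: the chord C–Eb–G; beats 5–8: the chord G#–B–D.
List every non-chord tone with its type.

F4 (beat 2) — escape tone; A5 (beat 6) — passing tone.

The harmony at that moment is C minor triad (C, Eb, G); F4 is not a chord tone.
It is approached by step down from G4 and left by leap up to C5.
Step in, leap out — an escape tone.
The harmony at that moment is G# diminished triad (G#, B, D); A5 is not a chord tone.
It is approached by step up from G#5 and left by step up to B5.
Step in, step out in the same direction — a passing tone.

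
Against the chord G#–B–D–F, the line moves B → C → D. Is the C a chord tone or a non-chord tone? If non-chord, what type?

The harmony at that moment is G# diminished seventh chord (G#, B, D, F); C is not a chord tone.
It is approached by step up from B and left by step up to D.
Step in, step out in the same direction — a passing tone.

Non-chord tone — a passing tone.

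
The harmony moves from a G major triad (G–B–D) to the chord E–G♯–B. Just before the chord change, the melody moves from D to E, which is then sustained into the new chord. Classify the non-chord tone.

E is an anticipation.

The harmony at that moment is G major triad (G, B, D); E is not a chord tone.
It is approached by step up from D and then sustained as the same pitch into the next harmony.
Arriving early and becoming a chord tone when the harmony changes — an anticipation.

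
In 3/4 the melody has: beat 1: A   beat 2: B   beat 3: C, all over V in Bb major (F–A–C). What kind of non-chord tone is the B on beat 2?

The harmony at that moment is F major triad (F, A, C); B is not a chord tone.
It is approached by step up from A and left by step up to C.
Step in, step out in the same direction — a passing tone.

Passing tone.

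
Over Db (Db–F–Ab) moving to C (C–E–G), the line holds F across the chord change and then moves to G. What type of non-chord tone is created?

F is a retardation.

The harmony at that moment is C major triad (C, E, G); F is not a chord tone.
It is held over (the same pitch as the preceding F) and left by step up to G.
Held over from the previous chord and resolving up by step — a retardation.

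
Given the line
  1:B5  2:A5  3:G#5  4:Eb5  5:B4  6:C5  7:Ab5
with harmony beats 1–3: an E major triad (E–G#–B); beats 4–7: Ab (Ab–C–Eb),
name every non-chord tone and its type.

The harmony at that moment is E major triad (E, G#, B); A5 is not a chord tone.
It is approached by step down from B5 and left by step down to G#5.
Step in, step out in the same direction — a passing tone.
The harmony at that moment is Ab major triad (Ab, C, Eb); B4 is not a chord tone.
It is approached by leap down from Eb5 and left by step up to C5.
Leap in, step out — an appoggiatura.

A5 (beat 2) — passing tone; B4 (beat 5) — appoggiatura.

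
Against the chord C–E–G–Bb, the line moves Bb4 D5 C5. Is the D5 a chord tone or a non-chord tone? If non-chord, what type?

Non-chord tone — an appoggiatura.

The harmony at that moment is C dominant seventh chord (C, E, G, Bb); D5 is not a chord tone.
It is approached by leap up from Bb4 and left by step down to C5.
Leap in, step out — an appoggiatura.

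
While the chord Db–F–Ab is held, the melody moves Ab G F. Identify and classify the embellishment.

G is a passing tone.

The harmony at that moment is Db major triad (Db, F, Ab); G is not a chord tone.
It is approached by step down from Ab and left by step down to F.
Step in, step out in the same direction — a passing tone.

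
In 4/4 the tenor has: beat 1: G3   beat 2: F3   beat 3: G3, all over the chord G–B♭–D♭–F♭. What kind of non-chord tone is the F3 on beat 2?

The harmony at that moment is G diminished seventh chord (G, B♭, D♭, F♭); F3 is not a chord tone.
It is approached by step down from G3 and left by step up to G3.
Step away and step back to the same note — a neighbor tone (lower neighbor).

Lower neighbor tone.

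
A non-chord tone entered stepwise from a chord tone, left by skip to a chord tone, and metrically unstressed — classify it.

Escape tone.

Approach: by step. Departure: by leap. Metric position: weak.
Step in, leap out, from a weak position — an escape tone (échappée). (It is the mirror image of the appoggiatura, which leaps in and steps out on a strong beat.)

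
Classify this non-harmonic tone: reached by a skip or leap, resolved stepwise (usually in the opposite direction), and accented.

Approach: by leap. Departure: by step. Metric position: strong.
Leap in, step out, in a metrically strong position — an appoggiatura. (It is the mirror image of the escape tone, which steps in and leaps out from a weak position.)

Appoggiatura.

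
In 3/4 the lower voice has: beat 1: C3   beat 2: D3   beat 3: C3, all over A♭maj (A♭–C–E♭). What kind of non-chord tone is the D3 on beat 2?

The harmony at that moment is A♭ major triad (A♭, C, E♭); D3 is not a chord tone.
It is approached by step up from C3 and left by step down to C3.
Step away and step back to the same note — a neighbor tone (upper neighbor).

Upper neighbor tone.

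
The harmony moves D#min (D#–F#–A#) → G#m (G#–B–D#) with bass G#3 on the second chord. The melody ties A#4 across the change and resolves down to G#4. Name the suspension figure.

9–8 suspension.

At the second chord the bass is G#3. The suspended A#4 lies a ninth above the bass; after resolving down by step to G#4, the interval above the bass becomes an octave.
Suspension figures are named by those two intervals: 9–8.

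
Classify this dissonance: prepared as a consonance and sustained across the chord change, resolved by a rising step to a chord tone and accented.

Approach: by preparation — the pitch is first a chord tone, then held (tied or repeated) while the harmony changes under it. Departure: up by step. Metric position: strong.
A prepared dissonance that resolves upward by step — a retardation. (The same figure resolving downward would be a suspension.)

Retardation.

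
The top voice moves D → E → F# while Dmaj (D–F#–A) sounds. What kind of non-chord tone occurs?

The harmony at that moment is D major triad (D, F#, A); E is not a chord tone.
It is approached by step up from D and left by step up to F#.
Step in, step out in the same direction — a passing tone.

E is a passing tone.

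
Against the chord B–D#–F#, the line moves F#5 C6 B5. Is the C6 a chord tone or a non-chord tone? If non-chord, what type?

Non-chord tone — an appoggiatura.

The harmony at that moment is B major triad (B, D#, F#); C6 is not a chord tone.
It is approached by leap up from F#5 and left by step down to B5.
Leap in, step out — an appoggiatura.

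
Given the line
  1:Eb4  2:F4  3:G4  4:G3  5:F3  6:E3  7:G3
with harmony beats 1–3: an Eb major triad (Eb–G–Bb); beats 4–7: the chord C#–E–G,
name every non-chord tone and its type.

The harmony at that moment is Eb major triad (Eb, G, Bb); F4 is not a chord tone.
It is approached by step up from Eb4 and left by step up to G4.
Step in, step out in the same direction — a passing tone.
The harmony at that moment is C# diminished triad (C#, E, G); F3 is not a chord tone.
It is approached by step down from G3 and left by step down to E3.
Step in, step out in the same direction — a passing tone.

F4 (beat 2) — passing tone; F3 (beat 5) — passing tone.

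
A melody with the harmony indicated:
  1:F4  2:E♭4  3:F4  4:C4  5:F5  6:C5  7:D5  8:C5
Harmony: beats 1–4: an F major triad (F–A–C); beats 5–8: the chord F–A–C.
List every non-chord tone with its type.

The harmony at that moment is F major triad (F, A, C); E♭4 is not a chord tone.
It is approached by step down from F4 and left by step up to F4.
Step away and step back to the same note — a neighbor tone (lower neighbor).
The harmony at that moment is F major triad (F, A, C); D5 is not a chord tone.
It is approached by step up from C5 and left by step down to C5.
Step away and step back to the same note — a neighbor tone (upper neighbor).

E♭4 (beat 2) — neighbor tone; D5 (beat 7) — neighbor tone.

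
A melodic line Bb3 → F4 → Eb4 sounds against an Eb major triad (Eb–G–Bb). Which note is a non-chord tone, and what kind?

F4 is an appoggiatura.

The harmony at that moment is Eb major triad (Eb, G, Bb); F4 is not a chord tone.
It is approached by leap up from Bb3 and left by step down to Eb4.
Leap in, step out — an appoggiatura.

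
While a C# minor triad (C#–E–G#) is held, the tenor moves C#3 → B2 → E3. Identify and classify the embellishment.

The harmony at that moment is C# minor triad (C#, E, G#); B2 is not a chord tone.
It is approached by step down from C#3 and left by leap up to E3.
Step in, leap out — an escape tone.

B2 is an escape tone.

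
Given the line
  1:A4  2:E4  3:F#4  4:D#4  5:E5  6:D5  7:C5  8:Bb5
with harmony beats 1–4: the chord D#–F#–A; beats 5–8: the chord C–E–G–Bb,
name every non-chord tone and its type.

E4 (beat 2) — appoggiatura; D5 (beat 6) — passing tone.

The harmony at that moment is D# diminished triad (D#, F#, A); E4 is not a chord tone.
It is approached by leap down from A4 and left by step up to F#4.
Leap in, step out — an appoggiatura.
The harmony at that moment is C dominant seventh chord (C, E, G, Bb); D5 is not a chord tone.
It is approached by step down from E5 and left by step down to C5.
Step in, step out in the same direction — a passing tone.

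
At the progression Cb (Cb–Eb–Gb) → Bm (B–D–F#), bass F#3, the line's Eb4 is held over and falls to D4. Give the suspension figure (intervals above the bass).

At the second chord the bass is F#3. The suspended Eb4 lies a seventh above the bass; after resolving down by step to D4, the interval above the bass becomes a sixth.
Suspension figures are named by those two intervals: 7–6.

7–6 suspension.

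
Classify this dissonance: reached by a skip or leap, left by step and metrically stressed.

Appoggiatura.

Approach: by leap. Departure: by step. Metric position: strong.
Leap in, step out, in a metrically strong position — an appoggiatura. (It is the mirror image of the escape tone, which steps in and leaps out from a weak position.)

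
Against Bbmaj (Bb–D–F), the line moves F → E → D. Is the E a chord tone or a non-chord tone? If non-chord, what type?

The harmony at that moment is Bb major triad (Bb, D, F); E is not a chord tone.
It is approached by step down from F and left by step down to D.
Step in, step out in the same direction — a passing tone.

Non-chord tone — a passing tone.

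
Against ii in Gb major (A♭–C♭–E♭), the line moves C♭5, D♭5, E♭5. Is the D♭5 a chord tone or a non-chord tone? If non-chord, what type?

The harmony at that moment is A♭ minor triad (A♭, C♭, E♭); D♭5 is not a chord tone.
It is approached by step up from C♭5 and left by step up to E♭5.
Step in, step out in the same direction — a passing tone.

Non-chord tone — a passing tone.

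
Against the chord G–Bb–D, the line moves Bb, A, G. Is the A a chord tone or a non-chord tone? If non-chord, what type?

Non-chord tone — a passing tone.

The harmony at that moment is G minor triad (G, Bb, D); A is not a chord tone.
It is approached by step down from Bb and left by step down to G.
Step in, step out in the same direction — a passing tone.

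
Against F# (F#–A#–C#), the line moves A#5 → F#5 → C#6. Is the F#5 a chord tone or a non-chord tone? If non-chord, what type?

F# major triad contains F#, A#, C#; F# is the root, so it is a chord tone.

Chord tone (the root of F# major triad).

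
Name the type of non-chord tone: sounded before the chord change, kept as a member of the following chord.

Anticipation.

Approach: ahead of the chord change (typically by step), so it is dissonant against the current harmony. Departure: none — the same pitch is restated or held and is a chord tone of the new harmony.
Dissonant first, consonant once the harmony catches up: the note simply arrives early — an anticipation. (The reverse timing, consonant first and dissonant after the change, would be a suspension or retardation.)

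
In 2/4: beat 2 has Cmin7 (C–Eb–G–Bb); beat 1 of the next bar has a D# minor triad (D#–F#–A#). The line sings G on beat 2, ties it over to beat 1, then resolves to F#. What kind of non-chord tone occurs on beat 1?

Suspension.

The harmony at that moment is D# minor triad (D#, F#, A#); G is not a chord tone.
It is held over (the same pitch as the preceding G) and left by step down to F#.
Held over from the previous chord and resolving down by step — a suspension.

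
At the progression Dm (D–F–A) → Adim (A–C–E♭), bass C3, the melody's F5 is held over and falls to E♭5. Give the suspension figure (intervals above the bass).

4–3 suspension.

At the second chord the bass is C3. The suspended F5 lies a fourth above the bass; after resolving down by step to E♭5, the interval above the bass becomes a third.
Suspension figures are named by those two intervals: 4–3.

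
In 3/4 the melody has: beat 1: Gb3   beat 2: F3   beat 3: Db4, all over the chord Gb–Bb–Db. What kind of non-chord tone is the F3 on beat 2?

The harmony at that moment is Gb major triad (Gb, Bb, Db); F3 is not a chord tone.
It is approached by step down from Gb3 and left by leap up to Db4.
Step in, leap out, on a weak beat — an escape tone.

Escape tone.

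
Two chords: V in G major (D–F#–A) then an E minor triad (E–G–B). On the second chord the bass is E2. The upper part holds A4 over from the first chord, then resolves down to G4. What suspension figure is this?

At the second chord the bass is E2. The suspended A4 lies a fourth above the bass; after resolving down by step to G4, the interval above the bass becomes a third.
Suspension figures are named by those two intervals: 4–3.

4–3 suspension.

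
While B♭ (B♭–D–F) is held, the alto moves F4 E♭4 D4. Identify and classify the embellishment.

E♭4 is a passing tone.

The harmony at that moment is B♭ major triad (B♭, D, F); E♭4 is not a chord tone.
It is approached by step down from F4 and left by step down to D4.
Step in, step out in the same direction — a passing tone.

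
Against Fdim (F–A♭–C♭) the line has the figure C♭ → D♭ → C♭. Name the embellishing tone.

D♭ is a neighbor tone.

The harmony at that moment is F diminished triad (F, A♭, C♭); D♭ is not a chord tone.
It is approached by step up from C♭ and left by step down to C♭.
Step away and step back to the same note — a neighbor tone (upper neighbor).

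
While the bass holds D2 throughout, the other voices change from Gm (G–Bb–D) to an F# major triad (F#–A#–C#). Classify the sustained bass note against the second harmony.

Pedal tone (pedal point).

The harmony at that moment is F# major triad (F#, A#, C#); D2 is not a chord tone.
It is held over (the same pitch as the preceding D2) and then sustained as the same pitch into the next harmony.
Sustained through a change of harmony — a pedal tone.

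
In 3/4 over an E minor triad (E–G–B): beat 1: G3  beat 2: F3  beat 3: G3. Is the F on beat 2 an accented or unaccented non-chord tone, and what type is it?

The harmony at that moment is E minor triad (E, G, B); F3 is not a chord tone.
It is approached by step down from G3 and left by step up to G3.
Step away and step back to the same note — a neighbor tone (lower neighbor).
It falls on a weak beat, so it is unaccented.

Unaccented neighbor tone.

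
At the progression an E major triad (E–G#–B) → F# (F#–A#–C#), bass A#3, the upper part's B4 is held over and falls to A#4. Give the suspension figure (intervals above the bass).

At the second chord the bass is A#3. The suspended B4 lies a ninth above the bass; after resolving down by step to A#4, the interval above the bass becomes an octave.
Suspension figures are named by those two intervals: 9–8.

9–8 suspension.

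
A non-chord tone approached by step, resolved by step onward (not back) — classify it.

Approach: by step. Departure: by step, continuing in the same direction.
Stepwise on both sides with no change of direction means the note fills in the space between two different chord tones — a passing tone. (Had it turned back to its starting note it would be a neighbor tone instead.)

Passing tone.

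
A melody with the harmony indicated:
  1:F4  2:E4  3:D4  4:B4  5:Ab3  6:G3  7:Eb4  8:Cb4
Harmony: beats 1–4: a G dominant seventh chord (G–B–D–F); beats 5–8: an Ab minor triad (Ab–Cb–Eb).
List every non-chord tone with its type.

The harmony at that moment is G dominant seventh chord (G, B, D, F); E4 is not a chord tone.
It is approached by step down from F4 and left by step down to D4.
Step in, step out in the same direction — a passing tone.
The harmony at that moment is Ab minor triad (Ab, Cb, Eb); G3 is not a chord tone.
It is approached by step down from Ab3 and left by leap up to Eb4.
Step in, leap out — an escape tone.

E4 (beat 2) — passing tone; G3 (beat 6) — escape tone.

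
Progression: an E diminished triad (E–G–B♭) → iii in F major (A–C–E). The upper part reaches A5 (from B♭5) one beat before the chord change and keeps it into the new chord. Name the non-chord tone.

The harmony at that moment is E diminished triad (E, G, B♭); A5 is not a chord tone.
It is approached by step down from B♭5 and then sustained as the same pitch into the next harmony.
Arriving early and becoming a chord tone when the harmony changes — an anticipation.

A5 is an anticipation.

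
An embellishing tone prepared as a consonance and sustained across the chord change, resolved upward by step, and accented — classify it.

Approach: by preparation — the pitch is first a chord tone, then held (tied or repeated) while the harmony changes under it. Departure: up by step. Metric position: strong.
A prepared dissonance that resolves upward by step — a retardation. (The same figure resolving downward would be a suspension.)

Retardation.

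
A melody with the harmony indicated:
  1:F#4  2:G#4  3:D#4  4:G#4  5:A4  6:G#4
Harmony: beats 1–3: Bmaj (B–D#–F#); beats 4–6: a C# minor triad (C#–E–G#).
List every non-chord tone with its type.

G#4 (beat 2) — escape tone; A4 (beat 5) — neighbor tone.

The harmony at that moment is B major triad (B, D#, F#); G#4 is not a chord tone.
It is approached by step up from F#4 and left by leap down to D#4.
Step in, leap out — an escape tone.
The harmony at that moment is C# minor triad (C#, E, G#); A4 is not a chord tone.
It is approached by step up from G#4 and left by step down to G#4.
Step away and step back to the same note — a neighbor tone (upper neighbor).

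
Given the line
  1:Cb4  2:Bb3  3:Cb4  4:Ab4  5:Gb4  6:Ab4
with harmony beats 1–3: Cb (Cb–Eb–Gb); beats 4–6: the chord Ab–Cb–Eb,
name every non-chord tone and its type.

The harmony at that moment is Cb major triad (Cb, Eb, Gb); Bb3 is not a chord tone.
It is approached by step down from Cb4 and left by step up to Cb4.
Step away and step back to the same note — a neighbor tone (lower neighbor).
The harmony at that moment is Ab minor triad (Ab, Cb, Eb); Gb4 is not a chord tone.
It is approached by step down from Ab4 and left by step up to Ab4.
Step away and step back to the same note — a neighbor tone (lower neighbor).

Bb3 (beat 2) — neighbor tone; Gb4 (beat 5) — neighbor tone.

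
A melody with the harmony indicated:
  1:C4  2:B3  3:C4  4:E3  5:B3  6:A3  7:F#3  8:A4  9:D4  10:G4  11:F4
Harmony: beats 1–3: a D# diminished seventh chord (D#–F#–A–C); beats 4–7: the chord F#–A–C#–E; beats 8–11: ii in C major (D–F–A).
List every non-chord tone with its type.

B3 (beat 2) — neighbor tone; B3 (beat 5) — appoggiatura; G4 (beat 10) — appoggiatura.

The harmony at that moment is D# diminished seventh chord (D#, F#, A, C); B3 is not a chord tone.
It is approached by step down from C4 and left by step up to C4.
Step away and step back to the same note — a neighbor tone (lower neighbor).
The harmony at that moment is F# minor seventh chord (F#, A, C#, E); B3 is not a chord tone.
It is approached by leap up from E3 and left by step down to A3.
Leap in, step out — an appoggiatura.
The harmony at that moment is D minor triad (D, F, A); G4 is not a chord tone.
It is approached by leap up from D4 and left by step down to F4.
Leap in, step out — an appoggiatura.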